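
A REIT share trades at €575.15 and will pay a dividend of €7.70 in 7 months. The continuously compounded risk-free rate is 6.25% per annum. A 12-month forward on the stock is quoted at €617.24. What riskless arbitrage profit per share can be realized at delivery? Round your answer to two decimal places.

PV(dividends) I = 7.70·e^(−0.0625·7/12) = 7.4243
Fair forward F* = (S − I)·e^(rT) = (575.15 − 7.4243)·e^0.062500 = 567.7257 × 1.064494 = 604.3406
Market €617.24 > fair 604.3406: forward overpriced → cash-and-carry (borrow at r, buy the stock and collect the dividends, short the forward).
Profit at T = |F_mkt − F*| = |617.24 − 604.3406| = €12.90 per share

€12.90 per share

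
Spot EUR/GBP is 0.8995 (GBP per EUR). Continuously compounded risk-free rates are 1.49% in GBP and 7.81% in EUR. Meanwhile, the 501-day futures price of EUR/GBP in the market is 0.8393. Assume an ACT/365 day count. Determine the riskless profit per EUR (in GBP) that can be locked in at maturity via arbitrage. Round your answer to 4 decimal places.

Fair futures: F* = S·e^(carry·T), with carry = (r_GBP − r_EUR) = 0.0149 − 0.0781 = -0.0632
F* = 0.8995 · e^(-0.0632 × 501/365) = 0.8995 · e^-0.086748 = 0.8995 × 0.916908 = 0.8248
Market 0.8393 > fair 0.8248: forward overpriced → cash-and-carry (buy spot, short the forward).
At maturity, profit = |F_mkt − F*| = |0.8393 − 0.8248| = 0.0145 per EUR (in GBP)

0.0145 per EUR (in GBP)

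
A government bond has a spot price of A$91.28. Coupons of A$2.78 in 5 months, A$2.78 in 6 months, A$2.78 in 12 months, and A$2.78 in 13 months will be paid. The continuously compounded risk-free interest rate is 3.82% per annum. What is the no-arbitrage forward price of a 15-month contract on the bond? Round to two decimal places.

PV(coupons) I = 2.78·e^(−0.0382·5/12) + 2.78·e^(−0.0382·6/12) + 2.78·e^(−0.0382·12/12) + 2.78·e^(−0.0382·13/12)
I = 2.7361 + 2.7274 + 2.6758 + 2.6673 = 10.8066
F = (S − I)·e^(rT) = (91.28 − 10.8066) · e^(0.0382·15/12)
= 80.4734 · e^0.047750 = 80.4734 × 1.048908 = A$84.41

A$84.41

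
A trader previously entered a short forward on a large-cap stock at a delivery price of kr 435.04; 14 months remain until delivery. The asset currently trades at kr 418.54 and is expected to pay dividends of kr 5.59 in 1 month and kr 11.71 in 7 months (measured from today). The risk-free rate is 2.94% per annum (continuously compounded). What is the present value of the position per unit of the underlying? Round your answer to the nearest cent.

PV(remaining dividends) I = 5.59·e^(−0.0294·1/12) + 11.71·e^(−0.0294·7/12) = 17.0872
Current forward F = (S − I)·e^(rT) = (418.54 − 17.0872)·e^(0.0294·14/12) = 401.4528 × 1.034895 = 415.4615
Value (long) = (F − K)·e^(−rT) = (415.4615 − 435.04) × 0.966282 = -18.9184
Short position value = −(long value) = kr 18.92

kr 18.92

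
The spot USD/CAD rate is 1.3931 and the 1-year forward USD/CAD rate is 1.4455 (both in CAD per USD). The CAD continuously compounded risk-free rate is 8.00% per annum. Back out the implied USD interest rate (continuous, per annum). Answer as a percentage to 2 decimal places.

4.31%

F = S·e^((r_CAD − r_USD)T) ⇒ r_USD = r_CAD − ln(F/S)/T
ln(1.4455/1.3931) = 0.036924; /(1) = 0.036924
r_USD = 0.0800 − 0.036924 = 0.043076
r_USD = 4.31%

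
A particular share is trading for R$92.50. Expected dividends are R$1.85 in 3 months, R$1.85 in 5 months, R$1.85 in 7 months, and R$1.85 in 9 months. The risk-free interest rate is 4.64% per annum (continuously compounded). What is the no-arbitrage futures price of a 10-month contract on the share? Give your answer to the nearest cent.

PV(dividends) I = 1.85·e^(−0.0464·3/12) + 1.85·e^(−0.0464·5/12) + 1.85·e^(−0.0464·7/12) + 1.85·e^(−0.0464·9/12)
I = 1.8287 + 1.8146 + 1.8006 + 1.7867 = 7.2306
F = (S − I)·e^(rT) = (92.50 − 7.2306) · e^(0.0464·10/12)
= 85.2694 · e^0.038667 = 85.2694 × 1.039424 = R$88.63

R$88.63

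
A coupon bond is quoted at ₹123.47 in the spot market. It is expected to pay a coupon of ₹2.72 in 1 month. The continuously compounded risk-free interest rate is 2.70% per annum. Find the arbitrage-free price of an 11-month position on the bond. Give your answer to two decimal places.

₹123.78

PV(coupons) I = 2.72·e^(−0.0270·1/12)
I = 2.7139
F = (S − I)·e^(rT) = (123.47 − 2.7139) · e^(0.0270·11/12)
= 120.7561 · e^0.024750 = 120.7561 × 1.025059 = ₹123.78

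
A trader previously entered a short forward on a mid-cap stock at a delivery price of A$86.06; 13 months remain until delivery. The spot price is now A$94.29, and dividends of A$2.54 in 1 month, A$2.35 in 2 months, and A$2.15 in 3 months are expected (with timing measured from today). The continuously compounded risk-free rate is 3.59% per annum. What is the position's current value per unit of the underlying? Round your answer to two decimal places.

PV(remaining dividends) I = 2.54·e^(−0.0359·1/12) + 2.35·e^(−0.0359·2/12) + 2.15·e^(−0.0359·3/12) = 6.9992
Current forward F = (S − I)·e^(rT) = (94.29 − 6.9992)·e^(0.0359·13/12) = 87.2908 × 1.039658 = 90.7526
Value (long) = (F − K)·e^(−rT) = (90.7526 − 86.06) × 0.961855 = 4.5136
Short position value = −(long value) = -A$4.51

-A$4.51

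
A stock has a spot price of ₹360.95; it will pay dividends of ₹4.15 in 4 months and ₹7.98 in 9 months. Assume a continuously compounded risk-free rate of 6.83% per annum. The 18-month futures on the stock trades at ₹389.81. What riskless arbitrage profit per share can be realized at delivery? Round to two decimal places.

PV(dividends) I = 4.15·e^(−0.0683·4/12) + 7.98·e^(−0.0683·9/12) = 11.6381
Fair futures F* = (S − I)·e^(rT) = (360.95 − 11.6381)·e^0.102450 = 349.3119 × 1.107882 = 386.9964
Market ₹389.81 > fair 386.9964: forward overpriced → cash-and-carry (borrow at r, buy the stock and collect the dividends, short the forward).
Profit at T = |F_mkt − F*| = |389.81 − 386.9964| = ₹2.81 per share

₹2.81 per share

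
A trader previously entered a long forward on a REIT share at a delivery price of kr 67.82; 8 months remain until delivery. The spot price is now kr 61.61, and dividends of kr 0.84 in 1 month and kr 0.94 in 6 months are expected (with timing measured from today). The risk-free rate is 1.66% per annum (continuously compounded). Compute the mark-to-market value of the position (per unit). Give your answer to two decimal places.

PV(remaining dividends) I = 0.84·e^(−0.0166·1/12) + 0.94·e^(−0.0166·6/12) = 1.7711
Current forward F = (S − I)·e^(rT) = (61.61 − 1.7711)·e^(0.0166·8/12) = 59.8389 × 1.011128 = 60.5048
Value (long) = (F − K)·e^(−rT) = (60.5048 − 67.82) × 0.988994 = -7.2347
Value = -kr 7.23

-kr 7.23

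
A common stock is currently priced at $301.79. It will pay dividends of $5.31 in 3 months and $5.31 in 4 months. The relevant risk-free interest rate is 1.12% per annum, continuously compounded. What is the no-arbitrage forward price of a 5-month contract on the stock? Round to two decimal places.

PV(dividends) I = 5.31·e^(−0.0112·3/12) + 5.31·e^(−0.0112·4/12)
I = 5.2952 + 5.2902 = 10.5854
F = (S − I)·e^(rT) = (301.79 − 10.5854) · e^(0.0112·5/12)
= 291.2046 · e^0.004667 = 291.2046 × 1.004678 = $292.57

$292.57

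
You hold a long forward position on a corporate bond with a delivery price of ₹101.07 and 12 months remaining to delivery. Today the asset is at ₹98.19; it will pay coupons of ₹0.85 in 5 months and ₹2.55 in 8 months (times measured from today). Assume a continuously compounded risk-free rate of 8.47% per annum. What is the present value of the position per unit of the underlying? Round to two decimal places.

₹2.10

PV(remaining coupons) I = 0.85·e^(−0.0847·5/12) + 2.55·e^(−0.0847·8/12) = 3.2305
Current forward F = (S − I)·e^(rT) = (98.19 − 3.2305)·e^(0.0847·12/12) = 94.9595 × 1.088391 = 103.3531
Value (long) = (F − K)·e^(−rT) = (103.3531 − 101.07) × 0.918788 = 2.0977
Value = ₹2.10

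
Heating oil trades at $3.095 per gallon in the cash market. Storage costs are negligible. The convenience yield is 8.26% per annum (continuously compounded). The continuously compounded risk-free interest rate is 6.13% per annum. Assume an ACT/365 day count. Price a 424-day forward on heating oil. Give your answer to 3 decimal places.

Net carry = r + u − y = 0.0613 + 0.0000 − 0.0826 = -0.0213
F = S·e^((r+u−y)T) = 3.095 · e^(-0.0213 × 424/365) = 3.095 · e^-0.024743
= 3.095 × 0.975561 = $3.019 per gallon

$3.019 per gallon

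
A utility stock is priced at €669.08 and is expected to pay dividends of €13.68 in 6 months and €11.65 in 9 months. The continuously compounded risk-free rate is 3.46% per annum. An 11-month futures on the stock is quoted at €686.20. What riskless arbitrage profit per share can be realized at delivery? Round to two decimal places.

€21.15 per share

PV(dividends) I = 13.68·e^(−0.0346·6/12) + 11.65·e^(−0.0346·9/12) = 24.7969
Fair futures F* = (S − I)·e^(rT) = (669.08 − 24.7969)·e^0.031717 = 644.2831 × 1.032225 = 665.0451
Market €686.20 > fair 665.0451: forward overpriced → cash-and-carry (borrow at r, buy the stock and collect the dividends, short the forward).
Profit at T = |F_mkt − F*| = |686.20 − 665.0451| = €21.15 per share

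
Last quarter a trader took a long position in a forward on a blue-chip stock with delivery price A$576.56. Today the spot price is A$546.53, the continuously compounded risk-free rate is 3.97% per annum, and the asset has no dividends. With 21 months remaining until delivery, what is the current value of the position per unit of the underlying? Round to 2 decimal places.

Current fair forward for the remaining 21 months: F = S·e^(r·T), r = 0.0397
F = 546.53 · e^(0.0397 × 21/12) = 546.53 × 1.071945 = 585.8501
Value of long forward = (F − K)·e^(−rT) = (585.8501 − 576.56) · e^(−0.0397·21/12)
= 9.2901 × 0.932883 = 8.67

A$8.67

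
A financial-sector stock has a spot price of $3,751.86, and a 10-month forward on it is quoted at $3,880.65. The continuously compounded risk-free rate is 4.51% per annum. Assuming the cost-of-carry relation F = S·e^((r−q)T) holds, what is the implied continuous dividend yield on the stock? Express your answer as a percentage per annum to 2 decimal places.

0.46%

From F = S·e^((r−q)T): (r − q) = ln(F/S)/T
ln(3880.65/3751.86) = ln(1.034327) = 0.033751
(r − q) = 0.033751 / (10/12) = 0.040501
q = r − ln(F/S)/T = 0.0451 − 0.040501 = 0.004599
q = 0.46%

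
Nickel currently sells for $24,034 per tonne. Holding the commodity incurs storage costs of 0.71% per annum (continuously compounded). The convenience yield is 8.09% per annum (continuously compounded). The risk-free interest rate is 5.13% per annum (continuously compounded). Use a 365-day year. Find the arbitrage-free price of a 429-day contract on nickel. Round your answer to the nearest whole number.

$23,407 per tonne

Net carry = r + u − y = 0.0513 + 0.0071 − 0.0809 = -0.0225
F = S·e^((r+u−y)T) = 24034 · e^(-0.0225 × 429/365) = 24034 · e^-0.026445
= 24034 × 0.973902 = $23,407 per tonne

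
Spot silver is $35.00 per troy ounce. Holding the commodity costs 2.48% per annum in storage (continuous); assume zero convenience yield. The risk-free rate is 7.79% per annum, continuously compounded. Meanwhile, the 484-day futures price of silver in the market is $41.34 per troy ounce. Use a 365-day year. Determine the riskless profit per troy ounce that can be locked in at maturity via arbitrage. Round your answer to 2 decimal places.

Fair futures: F* = S·e^(carry·T), with carry = (r + u) = 0.0779 + 0.0248 = 0.1027
F* = 35.00 · e^(0.1027 × 484/365) = 35.00 · e^0.136183 = 35.00 × 1.145892 = $40.1062
Market $41.34 > fair $40.1062: forward overpriced → cash-and-carry (buy spot, short the forward).
At maturity, profit = |F_mkt − F*| = |41.34 − 40.1062| = $1.23 per troy ounce

$1.23 per troy ounce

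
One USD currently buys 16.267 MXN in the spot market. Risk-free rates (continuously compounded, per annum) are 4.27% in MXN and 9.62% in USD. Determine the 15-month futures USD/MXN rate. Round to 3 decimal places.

15.215

F = S·e^((r_MXN − r_USD)T) = 16.267 · e^((0.0427 − 0.0962) × 15/12)
= 16.267 · e^-0.066875 = 16.267 × 0.935312
F = 15.215 MXN per USD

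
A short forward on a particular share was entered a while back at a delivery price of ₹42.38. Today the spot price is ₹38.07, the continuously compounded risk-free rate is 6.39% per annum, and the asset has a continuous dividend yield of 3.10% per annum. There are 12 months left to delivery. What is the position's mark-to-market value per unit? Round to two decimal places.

₹2.85

Current fair forward for the remaining 12 months: F = S·e^((r − q)·T), (r − q) = 0.0639 − 0.0310 = 0.0329
F = 38.07 · e^(0.0329 × 12/12) = 38.07 × 1.033447 = 39.3433
Value of long forward = (F − K)·e^(−rT) = (39.3433 − 42.38) · e^(−0.0639·12/12)
= -3.0367 × 0.938099 = -2.85
Short position value = −(long value) = ₹2.85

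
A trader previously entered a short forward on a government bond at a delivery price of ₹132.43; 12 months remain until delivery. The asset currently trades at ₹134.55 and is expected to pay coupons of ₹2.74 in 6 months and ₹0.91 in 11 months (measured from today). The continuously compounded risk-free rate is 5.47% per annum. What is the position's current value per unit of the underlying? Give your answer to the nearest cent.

-₹5.64

PV(remaining coupons) I = 2.74·e^(−0.0547·6/12) + 0.91·e^(−0.0547·11/12) = 3.5316
Current forward F = (S − I)·e^(rT) = (134.55 − 3.5316)·e^(0.0547·12/12) = 131.0184 × 1.056224 = 138.3848
Value (long) = (F − K)·e^(−rT) = (138.3848 − 132.43) × 0.946769 = 5.6378
Short position value = −(long value) = -₹5.64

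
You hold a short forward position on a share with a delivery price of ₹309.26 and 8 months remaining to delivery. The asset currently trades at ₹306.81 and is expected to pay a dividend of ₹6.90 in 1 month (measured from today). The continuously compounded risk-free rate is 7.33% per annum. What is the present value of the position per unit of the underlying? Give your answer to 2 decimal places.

-₹5.44

PV(remaining dividends) I = 6.90·e^(−0.0733·1/12) = 6.8580
Current forward F = (S − I)·e^(rT) = (306.81 − 6.8580)·e^(0.0733·8/12) = 299.9520 × 1.050080 = 314.9736
Value (long) = (F − K)·e^(−rT) = (314.9736 − 309.26) × 0.952308 = 5.4411
Short position value = −(long value) = -₹5.44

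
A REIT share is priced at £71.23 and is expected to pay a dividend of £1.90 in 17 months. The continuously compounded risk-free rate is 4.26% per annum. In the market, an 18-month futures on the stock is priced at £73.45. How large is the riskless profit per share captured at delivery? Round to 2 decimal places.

£0.57 per share

PV(dividends) I = 1.90·e^(−0.0426·17/12) = 1.7887
Fair futures F* = (S − I)·e^(rT) = (71.23 − 1.7887)·e^0.063900 = 69.4413 × 1.065986 = 74.0235
Market £73.45 < fair 74.0235: forward underpriced → reverse cash-and-carry (short the stock, invest proceeds at r, pay the dividends, go long the forward).
Profit at T = |F_mkt − F*| = |73.45 − 74.0235| = £0.57 per share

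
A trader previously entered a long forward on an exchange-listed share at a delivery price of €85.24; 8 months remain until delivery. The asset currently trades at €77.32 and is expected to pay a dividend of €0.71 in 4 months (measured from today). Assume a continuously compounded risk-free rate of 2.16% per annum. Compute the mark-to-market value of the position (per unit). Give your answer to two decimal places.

-€7.41

PV(remaining dividends) I = 0.71·e^(−0.0216·4/12) = 0.7049
Current forward F = (S − I)·e^(rT) = (77.32 − 0.7049)·e^(0.0216·8/12) = 76.6151 × 1.014504 = 77.7263
Value (long) = (F − K)·e^(−rT) = (77.7263 − 85.24) × 0.985703 = -7.4063
Value = -€7.41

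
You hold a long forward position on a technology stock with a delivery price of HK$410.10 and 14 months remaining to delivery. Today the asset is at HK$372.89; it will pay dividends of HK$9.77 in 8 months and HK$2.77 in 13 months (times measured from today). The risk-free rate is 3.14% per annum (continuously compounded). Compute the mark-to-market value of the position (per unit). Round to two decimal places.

PV(remaining dividends) I = 9.77·e^(−0.0314·8/12) + 2.77·e^(−0.0314·13/12) = 12.2450
Current forward F = (S − I)·e^(rT) = (372.89 − 12.2450)·e^(0.0314·14/12) = 360.6450 × 1.037313 = 374.1017
Value (long) = (F − K)·e^(−rT) = (374.1017 − 410.10) × 0.964030 = -34.7034
Value = -HK$34.70

-HK$34.70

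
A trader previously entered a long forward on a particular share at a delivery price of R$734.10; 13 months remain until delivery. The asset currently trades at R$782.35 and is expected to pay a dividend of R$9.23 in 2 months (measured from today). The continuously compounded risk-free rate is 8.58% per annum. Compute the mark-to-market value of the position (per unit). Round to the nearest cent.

PV(remaining dividends) I = 9.23·e^(−0.0858·2/12) = 9.0990
Current forward F = (S − I)·e^(rT) = (782.35 − 9.0990)·e^(0.0858·13/12) = 773.2510 × 1.097407 = 848.5711
Value (long) = (F − K)·e^(−rT) = (848.5711 − 734.10) × 0.911239 = 104.3105
Value = R$104.31

R$104.31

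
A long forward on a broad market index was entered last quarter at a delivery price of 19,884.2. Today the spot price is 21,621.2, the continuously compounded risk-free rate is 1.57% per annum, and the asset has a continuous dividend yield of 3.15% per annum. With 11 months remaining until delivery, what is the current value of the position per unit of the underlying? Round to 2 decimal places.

Current fair forward for the remaining 11 months: F = S·e^((r − q)·T), (r − q) = 0.0157 − 0.0315 = -0.0158
F = 21621.2 · e^(-0.0158 × 11/12) = 21621.2 × 0.98562105 = 21310.3098
Value of long forward = (F − K)·e^(−rT) = (21310.3098 − 19884.2) · e^(−0.0157·11/12)
= 1426.1098 × 0.98571140 = 1405.73

1405.73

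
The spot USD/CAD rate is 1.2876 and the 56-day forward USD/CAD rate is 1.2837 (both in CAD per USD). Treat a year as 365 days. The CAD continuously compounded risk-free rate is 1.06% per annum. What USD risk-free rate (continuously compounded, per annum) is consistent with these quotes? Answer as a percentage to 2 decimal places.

F = S·e^((r_CAD − r_USD)T) ⇒ r_USD = r_CAD − ln(F/S)/T
ln(1.2837/1.2876) = -0.003033; /(56/365) = -0.019769
r_USD = 0.0106 + 0.019769 = 0.030369
r_USD = 3.04%

3.04%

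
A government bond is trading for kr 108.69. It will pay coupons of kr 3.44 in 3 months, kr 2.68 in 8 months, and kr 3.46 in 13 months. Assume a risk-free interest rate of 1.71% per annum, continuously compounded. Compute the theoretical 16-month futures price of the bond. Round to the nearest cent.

PV(coupons) I = 3.44·e^(−0.0171·3/12) + 2.68·e^(−0.0171·8/12) + 3.46·e^(−0.0171·13/12)
I = 3.4253 + 2.6496 + 3.3965 = 9.4714
F = (S − I)·e^(rT) = (108.69 − 9.4714) · e^(0.0171·16/12)
= 99.2186 · e^0.022800 = 99.2186 × 1.023062 = kr 101.51

kr 101.51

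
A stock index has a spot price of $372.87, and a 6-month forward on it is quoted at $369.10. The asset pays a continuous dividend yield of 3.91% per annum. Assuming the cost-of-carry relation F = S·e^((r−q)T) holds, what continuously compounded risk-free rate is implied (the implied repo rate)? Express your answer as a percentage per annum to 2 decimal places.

From F = S·e^((r−q)T): (r − q) = ln(F/S)/T
ln(369.10/372.87) = ln(0.989889) = -0.010162
(r − q) = -0.010162 / (6/12) = -0.020324
r = ln(F/S)/T + q = -0.020324 + 0.0391 = 0.018776
r = 1.88%

1.88%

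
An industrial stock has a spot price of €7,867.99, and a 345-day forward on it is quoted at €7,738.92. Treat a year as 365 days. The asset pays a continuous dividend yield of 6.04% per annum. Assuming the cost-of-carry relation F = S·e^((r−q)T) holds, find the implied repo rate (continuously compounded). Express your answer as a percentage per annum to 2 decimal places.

4.29%

From F = S·e^((r−q)T): (r − q) = ln(F/S)/T
ln(7738.92/7867.99) = ln(0.983596) = -0.016540
(r − q) = -0.016540 / (345/365) = -0.017499
r = ln(F/S)/T + q = -0.017499 + 0.0604 = 0.042901
r = 4.29%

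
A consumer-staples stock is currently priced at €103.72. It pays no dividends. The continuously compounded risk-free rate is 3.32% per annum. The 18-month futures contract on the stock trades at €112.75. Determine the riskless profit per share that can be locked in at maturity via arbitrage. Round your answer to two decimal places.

€3.73 per share

Fair futures: F* = S·e^(carry·T), with carry = r = 0.0332
F* = 103.72 · e^(0.0332 × 18/12) = 103.72 · e^0.049800 = 103.72 × 1.051061 = €109.0160
Market €112.75 > fair €109.0160: forward overpriced → cash-and-carry (buy spot, short the forward).
At maturity, profit = |F_mkt − F*| = |112.75 − 109.0160| = €3.73 per share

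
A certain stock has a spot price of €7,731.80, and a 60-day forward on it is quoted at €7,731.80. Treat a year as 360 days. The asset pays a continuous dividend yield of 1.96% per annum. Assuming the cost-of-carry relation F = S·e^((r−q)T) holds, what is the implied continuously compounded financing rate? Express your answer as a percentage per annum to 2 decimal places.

1.96%

From F = S·e^((r−q)T): (r − q) = ln(F/S)/T
ln(7731.80/7731.80) = ln(1.000000) = 0.000000
(r − q) = 0.000000 / (60/360) = 0.000000
r = ln(F/S)/T + q = 0.000000 + 0.0196 = 0.019600
r = 1.96%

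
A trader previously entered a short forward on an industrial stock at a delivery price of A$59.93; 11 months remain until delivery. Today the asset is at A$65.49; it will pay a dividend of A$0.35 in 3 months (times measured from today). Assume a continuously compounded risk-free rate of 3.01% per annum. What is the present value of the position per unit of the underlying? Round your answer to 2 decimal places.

-A$6.84

PV(remaining dividends) I = 0.35·e^(−0.0301·3/12) = 0.3474
Current forward F = (S − I)·e^(rT) = (65.49 − 0.3474)·e^(0.0301·11/12) = 65.1426 × 1.027976 = 66.9650
Value (long) = (F − K)·e^(−rT) = (66.9650 − 59.93) × 0.972786 = 6.8435
Short position value = −(long value) = -A$6.84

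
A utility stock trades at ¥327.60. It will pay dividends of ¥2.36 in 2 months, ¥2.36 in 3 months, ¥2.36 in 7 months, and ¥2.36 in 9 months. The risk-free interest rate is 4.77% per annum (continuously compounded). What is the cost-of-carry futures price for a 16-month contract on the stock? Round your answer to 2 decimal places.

¥339.26

PV(dividends) I = 2.36·e^(−0.0477·2/12) + 2.36·e^(−0.0477·3/12) + 2.36·e^(−0.0477·7/12) + 2.36·e^(−0.0477·9/12)
I = 2.3413 + 2.3320 + 2.2952 + 2.2771 = 9.2456
F = (S − I)·e^(rT) = (327.60 − 9.2456) · e^(0.0477·16/12)
= 318.3544 · e^0.063600 = 318.3544 × 1.065666 = ¥339.26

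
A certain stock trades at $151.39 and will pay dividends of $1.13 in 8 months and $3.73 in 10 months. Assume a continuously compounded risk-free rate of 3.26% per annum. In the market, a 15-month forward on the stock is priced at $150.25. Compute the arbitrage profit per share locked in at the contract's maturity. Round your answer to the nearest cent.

PV(dividends) I = 1.13·e^(−0.0326·8/12) + 3.73·e^(−0.0326·10/12) = 4.7357
Fair forward F* = (S − I)·e^(rT) = (151.39 − 4.7357)·e^0.040750 = 146.6543 × 1.041592 = 152.7539
Market $150.25 < fair 152.7539: forward underpriced → reverse cash-and-carry (short the stock, invest proceeds at r, pay the dividends, go long the forward).
Profit at T = |F_mkt − F*| = |150.25 − 152.7539| = $2.50 per share

$2.50 per share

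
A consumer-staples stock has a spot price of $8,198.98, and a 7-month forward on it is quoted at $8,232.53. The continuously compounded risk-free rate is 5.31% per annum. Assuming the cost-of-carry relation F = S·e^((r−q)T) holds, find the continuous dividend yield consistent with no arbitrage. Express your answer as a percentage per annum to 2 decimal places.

From F = S·e^((r−q)T): (r − q) = ln(F/S)/T
ln(8232.53/8198.98) = ln(1.004092) = 0.004084
(r − q) = 0.004084 / (7/12) = 0.007001
q = r − ln(F/S)/T = 0.0531 − 0.007001 = 0.046099
q = 4.61%

4.61%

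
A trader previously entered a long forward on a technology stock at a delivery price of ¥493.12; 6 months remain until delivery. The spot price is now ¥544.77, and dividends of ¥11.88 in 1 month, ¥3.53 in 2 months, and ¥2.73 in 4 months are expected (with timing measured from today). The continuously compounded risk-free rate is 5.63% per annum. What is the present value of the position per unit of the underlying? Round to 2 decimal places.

¥47.34

PV(remaining dividends) I = 11.88·e^(−0.0563·1/12) + 3.53·e^(−0.0563·2/12) + 2.73·e^(−0.0563·4/12) = 18.0007
Current forward F = (S − I)·e^(rT) = (544.77 − 18.0007)·e^(0.0563·6/12) = 526.7693 × 1.028550 = 541.8086
Value (long) = (F − K)·e^(−rT) = (541.8086 − 493.12) × 0.972243 = 47.3372
Value = ¥47.34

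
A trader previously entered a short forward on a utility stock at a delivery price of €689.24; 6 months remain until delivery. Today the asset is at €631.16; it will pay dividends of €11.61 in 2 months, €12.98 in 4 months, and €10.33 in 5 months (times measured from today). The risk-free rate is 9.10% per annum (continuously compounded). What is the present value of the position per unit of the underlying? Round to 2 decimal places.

PV(remaining dividends) I = 11.61·e^(−0.0910·2/12) + 12.98·e^(−0.0910·4/12) + 10.33·e^(−0.0910·5/12) = 33.9731
Current forward F = (S − I)·e^(rT) = (631.16 − 33.9731)·e^(0.0910·6/12) = 597.1869 × 1.046551 = 624.9865
Value (long) = (F − K)·e^(−rT) = (624.9865 − 689.24) × 0.955520 = -61.3955
Short position value = −(long value) = €61.40

€61.40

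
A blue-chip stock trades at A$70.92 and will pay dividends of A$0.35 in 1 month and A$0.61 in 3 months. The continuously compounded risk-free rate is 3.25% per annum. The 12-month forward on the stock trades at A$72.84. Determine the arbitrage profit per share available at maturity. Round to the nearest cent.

A$0.56 per share

PV(dividends) I = 0.35·e^(−0.0325·1/12) + 0.61·e^(−0.0325·3/12) = 0.9541
Fair forward F* = (S − I)·e^(rT) = (70.92 − 0.9541)·e^0.032500 = 69.9659 × 1.033034 = 72.2772
Market A$72.84 > fair 72.2772: forward overpriced → cash-and-carry (borrow at r, buy the stock and collect the dividends, short the forward).
Profit at T = |F_mkt − F*| = |72.84 − 72.2772| = A$0.56 per share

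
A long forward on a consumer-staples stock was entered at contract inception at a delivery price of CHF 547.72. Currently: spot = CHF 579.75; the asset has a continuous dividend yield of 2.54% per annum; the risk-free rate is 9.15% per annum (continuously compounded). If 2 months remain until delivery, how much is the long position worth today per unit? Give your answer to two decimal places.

Current fair forward for the remaining 2 months: F = S·e^((r − q)·T), (r − q) = 0.0915 − 0.0254 = 0.0661
F = 579.75 · e^(0.0661 × 2/12) = 579.75 × 1.011078 = 586.1725
Value of long forward = (F − K)·e^(−rT) = (586.1725 − 547.72) · e^(−0.0915·2/12)
= 38.4525 × 0.984866 = 37.87

CHF 37.87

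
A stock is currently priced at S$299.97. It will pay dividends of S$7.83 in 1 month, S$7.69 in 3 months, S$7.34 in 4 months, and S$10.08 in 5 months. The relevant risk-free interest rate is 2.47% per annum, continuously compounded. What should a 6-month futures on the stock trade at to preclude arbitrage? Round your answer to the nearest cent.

S$270.58

PV(dividends) I = 7.83·e^(−0.0247·1/12) + 7.69·e^(−0.0247·3/12) + 7.34·e^(−0.0247·4/12) + 10.08·e^(−0.0247·5/12)
I = 7.8139 + 7.6427 + 7.2798 + 9.9768 = 32.7132
F = (S − I)·e^(rT) = (299.97 − 32.7132) · e^(0.0247·6/12)
= 267.2568 · e^0.012350 = 267.2568 × 1.012427 = S$270.58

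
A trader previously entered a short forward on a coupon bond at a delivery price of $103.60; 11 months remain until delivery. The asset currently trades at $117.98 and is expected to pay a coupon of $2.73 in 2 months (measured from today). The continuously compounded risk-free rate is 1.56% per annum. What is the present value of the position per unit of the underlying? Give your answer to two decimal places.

PV(remaining coupons) I = 2.73·e^(−0.0156·2/12) = 2.7229
Current forward F = (S − I)·e^(rT) = (117.98 − 2.7229)·e^(0.0156·11/12) = 115.2571 × 1.014403 = 116.9171
Value (long) = (F − K)·e^(−rT) = (116.9171 − 103.60) × 0.985802 = 13.1280
Short position value = −(long value) = -$13.13

-$13.13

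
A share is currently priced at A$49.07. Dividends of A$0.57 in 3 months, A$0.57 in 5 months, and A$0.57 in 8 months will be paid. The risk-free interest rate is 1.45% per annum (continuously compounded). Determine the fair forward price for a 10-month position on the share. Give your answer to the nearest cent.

PV(dividends) I = 0.57·e^(−0.0145·3/12) + 0.57·e^(−0.0145·5/12) + 0.57·e^(−0.0145·8/12)
I = 0.5679 + 0.5666 + 0.5645 = 1.6990
F = (S − I)·e^(rT) = (49.07 − 1.6990) · e^(0.0145·10/12)
= 47.3710 · e^0.012083 = 47.3710 × 1.012156 = A$47.95

A$47.95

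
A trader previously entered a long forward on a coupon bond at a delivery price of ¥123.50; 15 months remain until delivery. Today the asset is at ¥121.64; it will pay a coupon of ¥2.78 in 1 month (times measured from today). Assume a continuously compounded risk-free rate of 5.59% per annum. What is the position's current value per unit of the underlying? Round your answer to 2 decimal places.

PV(remaining coupons) I = 2.78·e^(−0.0559·1/12) = 2.7671
Current forward F = (S − I)·e^(rT) = (121.64 − 2.7671)·e^(0.0559·15/12) = 118.8729 × 1.072374 = 127.4762
Value (long) = (F − K)·e^(−rT) = (127.4762 − 123.50) × 0.932510 = 3.7078
Value = ¥3.71

¥3.71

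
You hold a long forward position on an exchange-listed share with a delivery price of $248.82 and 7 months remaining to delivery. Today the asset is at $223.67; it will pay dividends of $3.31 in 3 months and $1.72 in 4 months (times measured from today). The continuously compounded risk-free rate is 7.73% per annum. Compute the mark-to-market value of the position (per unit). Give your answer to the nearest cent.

PV(remaining dividends) I = 3.31·e^(−0.0773·3/12) + 1.72·e^(−0.0773·4/12) = 4.9229
Current forward F = (S − I)·e^(rT) = (223.67 − 4.9229)·e^(0.0773·7/12) = 218.7471 × 1.046124 = 228.8366
Value (long) = (F − K)·e^(−rT) = (228.8366 − 248.82) × 0.955910 = -19.1023
Value = -$19.10

-$19.10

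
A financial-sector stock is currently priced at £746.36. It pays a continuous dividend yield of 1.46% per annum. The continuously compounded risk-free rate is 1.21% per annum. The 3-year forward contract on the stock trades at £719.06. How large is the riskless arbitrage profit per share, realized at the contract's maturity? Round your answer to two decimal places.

Fair forward: F* = S·e^(carry·T), with carry = (r − q) = 0.0121 − 0.0146 = -0.0025
F* = 746.36 · e^(-0.0025 × 3) = 746.36 · e^-0.007500 = 746.36 × 0.992528 = £740.7832
Market £719.06 < fair £740.7832: forward underpriced → reverse cash-and-carry (short spot, go long the forward).
At maturity, profit = |F_mkt − F*| = |719.06 − 740.7832| = £21.72 per share

£21.72 per share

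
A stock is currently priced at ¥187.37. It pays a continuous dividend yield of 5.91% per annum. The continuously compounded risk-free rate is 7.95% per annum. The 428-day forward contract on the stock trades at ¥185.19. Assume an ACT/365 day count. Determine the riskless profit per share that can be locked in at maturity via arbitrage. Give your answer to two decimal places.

Fair forward: F* = S·e^(carry·T), with carry = (r − q) = 0.0795 − 0.0591 = 0.0204
F* = 187.37 · e^(0.0204 × 428/365) = 187.37 · e^0.023921 = 187.37 × 1.024209 = ¥191.9060
Market ¥185.19 < fair ¥191.9060: forward underpriced → reverse cash-and-carry (short spot, go long the forward).
At maturity, profit = |F_mkt − F*| = |185.19 − 191.9060| = ¥6.72 per share

¥6.72 per share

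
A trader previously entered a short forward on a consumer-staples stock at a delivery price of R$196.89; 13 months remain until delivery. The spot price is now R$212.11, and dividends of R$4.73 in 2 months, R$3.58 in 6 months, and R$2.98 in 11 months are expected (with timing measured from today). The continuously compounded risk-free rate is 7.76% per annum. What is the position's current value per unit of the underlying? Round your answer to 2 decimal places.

-R$20.21

PV(remaining dividends) I = 4.73·e^(−0.0776·2/12) + 3.58·e^(−0.0776·6/12) + 2.98·e^(−0.0776·11/12) = 10.8884
Current forward F = (S − I)·e^(rT) = (212.11 − 10.8884)·e^(0.0776·13/12) = 201.2216 × 1.087701 = 218.8689
Value (long) = (F − K)·e^(−rT) = (218.8689 − 196.89) × 0.919370 = 20.2067
Short position value = −(long value) = -R$20.21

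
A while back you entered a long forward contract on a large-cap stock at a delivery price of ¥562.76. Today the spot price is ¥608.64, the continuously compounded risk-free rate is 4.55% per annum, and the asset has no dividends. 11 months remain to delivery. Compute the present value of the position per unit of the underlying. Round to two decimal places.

¥68.87

Current fair forward for the remaining 11 months: F = S·e^(r·T), r = 0.0455
F = 608.64 · e^(0.0455 × 11/12) = 608.64 × 1.042590 = 634.5620
Value of long forward = (F − K)·e^(−rT) = (634.5620 − 562.76) · e^(−0.0455·11/12)
= 71.8020 × 0.959149 = 68.87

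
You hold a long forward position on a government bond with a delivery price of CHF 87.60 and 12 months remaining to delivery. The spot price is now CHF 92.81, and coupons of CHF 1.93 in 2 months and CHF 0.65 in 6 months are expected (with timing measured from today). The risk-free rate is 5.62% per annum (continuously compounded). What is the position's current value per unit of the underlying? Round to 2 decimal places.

PV(remaining coupons) I = 1.93·e^(−0.0562·2/12) + 0.65·e^(−0.0562·6/12) = 2.5440
Current forward F = (S − I)·e^(rT) = (92.81 − 2.5440)·e^(0.0562·12/12) = 90.2660 × 1.057809 = 95.4842
Value (long) = (F − K)·e^(−rT) = (95.4842 − 87.60) × 0.945350 = 7.4533
Value = CHF 7.45

CHF 7.45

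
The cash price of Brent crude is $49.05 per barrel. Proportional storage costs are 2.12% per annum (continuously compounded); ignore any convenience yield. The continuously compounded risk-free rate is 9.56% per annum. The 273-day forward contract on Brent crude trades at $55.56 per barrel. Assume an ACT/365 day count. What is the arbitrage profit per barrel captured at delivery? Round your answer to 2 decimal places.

$2.03 per barrel

Fair forward: F* = S·e^(carry·T), with carry = (r + u) = 0.0956 + 0.0212 = 0.1168
F* = 49.05 · e^(0.1168 × 273/365) = 49.05 · e^0.087360 = 49.05 × 1.091289 = $53.5277
Market $55.56 > fair $53.5277: forward overpriced → cash-and-carry (buy spot, short the forward).
At maturity, profit = |F_mkt − F*| = |55.56 − 53.5277| = $2.03 per barrel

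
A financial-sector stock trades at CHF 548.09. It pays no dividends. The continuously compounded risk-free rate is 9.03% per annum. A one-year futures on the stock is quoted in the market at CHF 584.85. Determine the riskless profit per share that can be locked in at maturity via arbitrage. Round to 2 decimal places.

CHF 15.04 per share

Fair futures: F* = S·e^(carry·T), with carry = r = 0.0903
F* = 548.09 · e^(0.0903 × 12/12) = 548.09 · e^0.090300 = 548.09 × 1.094503 = CHF 599.8861
Market CHF 584.85 < fair CHF 599.8861: forward underpriced → reverse cash-and-carry (short spot, go long the forward).
At maturity, profit = |F_mkt − F*| = |584.85 − 599.8861| = CHF 15.04 per share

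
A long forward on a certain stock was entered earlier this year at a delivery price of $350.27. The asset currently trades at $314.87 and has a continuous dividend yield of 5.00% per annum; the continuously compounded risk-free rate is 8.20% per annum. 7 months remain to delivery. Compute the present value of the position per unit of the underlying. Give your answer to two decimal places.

Current fair forward for the remaining 7 months: F = S·e^((r − q)·T), (r − q) = 0.0820 − 0.0500 = 0.0320
F = 314.87 · e^(0.0320 × 7/12) = 314.87 × 1.018842 = 320.8028
Value of long forward = (F − K)·e^(−rT) = (320.8028 − 350.27) · e^(−0.0820·7/12)
= -29.4672 × 0.953293 = -28.09

-$28.09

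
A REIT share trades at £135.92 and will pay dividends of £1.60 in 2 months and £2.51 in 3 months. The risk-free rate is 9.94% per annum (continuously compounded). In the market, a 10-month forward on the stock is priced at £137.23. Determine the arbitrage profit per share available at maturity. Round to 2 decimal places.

£6.06 per share

PV(dividends) I = 1.60·e^(−0.0994·2/12) + 2.51·e^(−0.0994·3/12) = 4.0221
Fair forward F* = (S − I)·e^(rT) = (135.92 − 4.0221)·e^0.082833 = 131.8979 × 1.086360 = 143.2886
Market £137.23 < fair 143.2886: forward underpriced → reverse cash-and-carry (short the stock, invest proceeds at r, pay the dividends, go long the forward).
Profit at T = |F_mkt − F*| = |137.23 − 143.2886| = £6.06 per share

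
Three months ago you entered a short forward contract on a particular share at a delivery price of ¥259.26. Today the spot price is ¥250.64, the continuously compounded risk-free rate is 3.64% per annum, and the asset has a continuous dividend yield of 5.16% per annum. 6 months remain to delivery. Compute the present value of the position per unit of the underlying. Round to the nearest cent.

Current fair forward for the remaining 6 months: F = S·e^((r − q)·T), (r − q) = 0.0364 − 0.0516 = -0.0152
F = 250.64 · e^(-0.0152 × 6/12) = 250.64 × 0.992429 = 248.7424
Value of long forward = (F − K)·e^(−rT) = (248.7424 − 259.26) · e^(−0.0364·6/12)
= -10.5176 × 0.981965 = -10.33
Short position value = −(long value) = ¥10.33

¥10.33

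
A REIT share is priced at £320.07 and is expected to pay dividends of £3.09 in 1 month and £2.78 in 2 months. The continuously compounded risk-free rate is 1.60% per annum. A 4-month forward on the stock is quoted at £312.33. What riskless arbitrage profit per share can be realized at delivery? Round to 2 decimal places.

£3.56 per share

PV(dividends) I = 3.09·e^(−0.0160·1/12) + 2.78·e^(−0.0160·2/12) = 5.8585
Fair forward F* = (S − I)·e^(rT) = (320.07 − 5.8585)·e^0.005333 = 314.2115 × 1.005347 = 315.8916
Market £312.33 < fair 315.8916: forward underpriced → reverse cash-and-carry (short the stock, invest proceeds at r, pay the dividends, go long the forward).
Profit at T = |F_mkt − F*| = |312.33 − 315.8916| = £3.56 per share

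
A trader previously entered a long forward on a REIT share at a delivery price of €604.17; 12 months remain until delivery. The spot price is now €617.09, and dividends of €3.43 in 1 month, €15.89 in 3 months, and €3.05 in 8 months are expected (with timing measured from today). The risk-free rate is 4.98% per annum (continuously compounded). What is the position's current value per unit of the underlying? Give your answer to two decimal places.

PV(remaining dividends) I = 3.43·e^(−0.0498·1/12) + 15.89·e^(−0.0498·3/12) + 3.05·e^(−0.0498·8/12) = 22.0596
Current forward F = (S − I)·e^(rT) = (617.09 − 22.0596)·e^(0.0498·12/12) = 595.0304 × 1.051061 = 625.4132
Value (long) = (F − K)·e^(−rT) = (625.4132 − 604.17) × 0.951420 = 20.2112
Value = €20.21

€20.21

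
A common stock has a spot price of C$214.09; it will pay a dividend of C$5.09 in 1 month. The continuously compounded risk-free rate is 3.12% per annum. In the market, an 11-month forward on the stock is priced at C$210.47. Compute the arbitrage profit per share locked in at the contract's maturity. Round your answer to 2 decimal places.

PV(dividends) I = 5.09·e^(−0.0312·1/12) = 5.0768
Fair forward F* = (S − I)·e^(rT) = (214.09 − 5.0768)·e^0.028600 = 209.0132 × 1.029013 = 215.0773
Market C$210.47 < fair 215.0773: forward underpriced → reverse cash-and-carry (short the stock, invest proceeds at r, pay the dividends, go long the forward).
Profit at T = |F_mkt − F*| = |210.47 − 215.0773| = C$4.61 per share

C$4.61 per share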